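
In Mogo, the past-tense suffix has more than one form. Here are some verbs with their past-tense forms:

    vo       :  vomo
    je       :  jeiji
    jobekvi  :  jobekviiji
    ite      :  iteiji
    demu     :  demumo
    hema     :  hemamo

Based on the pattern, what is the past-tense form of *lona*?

Looking at the last vowel of each stem: -iji when the last vowel of the stem is a front vowel (*je*, *jobekvi*, *ite*); -mo when the last vowel of the stem is a back vowel (*vo*, *demu*, *hema*).
*lona* — last vowel /a/ (a back vowel) → -mo → *lonamo*.

lonamo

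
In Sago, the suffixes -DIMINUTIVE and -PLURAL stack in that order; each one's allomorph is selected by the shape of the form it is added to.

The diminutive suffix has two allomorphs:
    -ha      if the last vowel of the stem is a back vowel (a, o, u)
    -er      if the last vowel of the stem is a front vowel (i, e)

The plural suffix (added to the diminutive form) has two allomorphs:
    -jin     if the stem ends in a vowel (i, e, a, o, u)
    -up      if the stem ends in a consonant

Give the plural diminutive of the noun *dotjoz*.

The last vowel of *dotjoz* is /o/, which is a back vowel, so the diminutive suffix is -ha, giving *dotjozha*.
The final sound of the diminutive form *dotjozha* is /a/, which is a vowel, so the plural suffix is -jin, giving *dotjozhajin*.

dotjozhajin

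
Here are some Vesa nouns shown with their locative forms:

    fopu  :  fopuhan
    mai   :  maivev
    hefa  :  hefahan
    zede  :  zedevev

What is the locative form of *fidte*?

fidtevev

Looking at the last vowel of each stem: -vev when the last vowel of the stem is a front vowel (*mai*, *zede*); -han when the last vowel of the stem is a back vowel (*fopu*, *hefa*).
Since the last vowel of *fidte* is /e/ (a front vowel), it takes -vev, giving *fidtevev*.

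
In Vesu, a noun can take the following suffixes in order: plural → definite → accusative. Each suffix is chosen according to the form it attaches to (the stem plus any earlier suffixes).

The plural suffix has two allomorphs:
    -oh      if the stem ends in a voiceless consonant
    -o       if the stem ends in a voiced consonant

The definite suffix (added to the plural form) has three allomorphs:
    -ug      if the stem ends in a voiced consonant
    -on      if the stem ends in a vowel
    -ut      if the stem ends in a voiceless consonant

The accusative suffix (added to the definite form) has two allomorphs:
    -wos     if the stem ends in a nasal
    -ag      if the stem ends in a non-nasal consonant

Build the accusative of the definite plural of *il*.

iloonwos

*il*: final consonant = /l/, voiced → -o → *ilo*.
The plural form *ilo* — final sound /o/ (a vowel) → -on → *iloon*.
The final consonant of the definite form *iloon* is /n/, which is a nasal, so the accusative suffix is -wos, giving *iloonwos*.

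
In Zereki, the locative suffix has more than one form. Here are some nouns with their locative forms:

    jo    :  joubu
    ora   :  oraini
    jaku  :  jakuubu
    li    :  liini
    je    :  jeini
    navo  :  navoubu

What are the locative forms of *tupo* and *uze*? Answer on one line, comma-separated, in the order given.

Looking at the last vowel of each stem: -ubu when the last vowel of the stem is a rounded vowel (*jo*, *jaku*, *navo*); -ini when the last vowel of the stem is an unrounded vowel (*ora*, *li*, *je*).
The last vowel of *tupo* is /o/, which is a rounded vowel, so the suffix is -ubu, giving *tupoubu*.
*uze* — last vowel /e/ (an unrounded vowel) → -ini → *uzeini*.

tupoubu, uzeini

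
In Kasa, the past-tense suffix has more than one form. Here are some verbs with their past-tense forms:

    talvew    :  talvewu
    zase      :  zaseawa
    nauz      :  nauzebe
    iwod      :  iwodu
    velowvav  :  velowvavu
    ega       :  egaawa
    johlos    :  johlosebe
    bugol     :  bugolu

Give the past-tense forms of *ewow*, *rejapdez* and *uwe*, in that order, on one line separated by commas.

Looking at the final sound of each stem: -ebe when the stem ends in a sibilant (*nauz*, *johlos*); -u when the stem ends in a non-sibilant consonant (*talvew*, *iwod*, *velowvav*, *bugol*); -awa when the stem ends in a vowel (*zase*, *ega*).
*ewow* — final sound /w/ (a non-sibilant consonant) → -u → *ewowu*.
The final sound of *rejapdez* is /z/, which is a sibilant, so the suffix is -ebe, giving *rejapdezebe*.
*uwe*: final sound = /e/, a vowel → -awa → *uweawa*.

ewowu, rejapdezebe, uweawa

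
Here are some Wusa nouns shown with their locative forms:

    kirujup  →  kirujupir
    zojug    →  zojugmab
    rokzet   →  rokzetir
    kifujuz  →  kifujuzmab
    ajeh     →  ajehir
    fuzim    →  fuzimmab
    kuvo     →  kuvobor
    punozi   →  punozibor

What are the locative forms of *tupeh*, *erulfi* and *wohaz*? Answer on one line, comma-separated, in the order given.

The suffix is conditioned by the final sound: -ir when the stem ends in a voiceless consonant (*kirujup*, *rokzet*, *ajeh*); -mab when the stem ends in a voiced consonant (*zojug*, *kifujuz*, *fuzim*); -bor when the stem ends in a vowel (*kuvo*, *punozi*).
*tupeh* — final sound /h/ (a voiceless consonant) → -ir → *tupehir*.
Since the final sound of *erulfi* is /i/ (a vowel), it takes -bor, giving *erulfibor*.
Since the final sound of *wohaz* is /z/ (a voiced consonant), it takes -mab, giving *wohazmab*.

tupehir, erulfibor, wohazmab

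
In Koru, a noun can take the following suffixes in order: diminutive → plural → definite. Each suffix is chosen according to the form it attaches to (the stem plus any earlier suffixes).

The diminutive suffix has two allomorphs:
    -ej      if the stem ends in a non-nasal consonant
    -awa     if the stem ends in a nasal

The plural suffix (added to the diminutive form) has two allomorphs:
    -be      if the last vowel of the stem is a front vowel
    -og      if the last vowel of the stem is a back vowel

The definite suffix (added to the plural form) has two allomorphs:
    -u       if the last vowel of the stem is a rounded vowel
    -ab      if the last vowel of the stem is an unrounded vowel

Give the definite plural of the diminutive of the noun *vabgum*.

*vabgum*: final consonant = /m/, a nasal → -awa → *vabgumawa*.
The diminutive form *vabgumawa* — last vowel /a/ (a back vowel) → -og → *vabgumawaog*.
The plural form *vabgumawaog*: last vowel = /o/, a rounded vowel → -u → *vabgumawaogu*.

vabgumawaogu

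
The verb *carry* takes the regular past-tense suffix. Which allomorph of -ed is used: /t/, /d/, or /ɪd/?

The stem *carry* ends in a voiced sound other than /d/.
The -ed suffix is realized as /ɪd/ after /t, d/; as /t/ after other voiceless consonants; and as /d/ after other voiced sounds.
So -ed on *carry* is pronounced /d/.

/d/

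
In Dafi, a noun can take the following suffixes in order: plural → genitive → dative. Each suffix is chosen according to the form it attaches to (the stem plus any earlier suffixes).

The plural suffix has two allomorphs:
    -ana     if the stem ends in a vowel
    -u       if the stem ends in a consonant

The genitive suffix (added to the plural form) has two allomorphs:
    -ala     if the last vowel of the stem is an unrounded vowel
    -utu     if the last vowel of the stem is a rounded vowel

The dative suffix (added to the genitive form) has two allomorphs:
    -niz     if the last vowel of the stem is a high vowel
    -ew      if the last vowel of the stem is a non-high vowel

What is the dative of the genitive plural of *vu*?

vuanaalaew

*vu*: final sound = /u/, a vowel → -ana → *vuana*.
Since the last vowel of the plural form *vuana* is /a/ (an unrounded vowel), it takes -ala, giving *vuanaala*.
The genitive form *vuanaala*: last vowel = /a/, a non-high vowel → -ew → *vuanaalaew*.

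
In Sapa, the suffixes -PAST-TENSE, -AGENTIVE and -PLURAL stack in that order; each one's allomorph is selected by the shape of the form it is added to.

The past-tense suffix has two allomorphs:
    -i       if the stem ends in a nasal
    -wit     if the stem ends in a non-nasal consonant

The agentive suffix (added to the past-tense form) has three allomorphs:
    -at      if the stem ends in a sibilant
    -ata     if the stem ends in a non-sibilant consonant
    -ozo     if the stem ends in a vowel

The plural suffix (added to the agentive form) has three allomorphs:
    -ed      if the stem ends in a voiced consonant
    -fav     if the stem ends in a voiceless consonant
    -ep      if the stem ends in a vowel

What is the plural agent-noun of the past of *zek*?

Since the final consonant of *zek* is /k/ (non-nasal), it takes -wit, giving *zekwit*.
The final sound of the past-tense form *zekwit* is /t/, which is a non-sibilant consonant, so the agentive suffix is -ata, giving *zekwitata*.
Since the final sound of the agentive form *zekwitata* is /a/ (a vowel), it takes -ep, giving *zekwitataep*.

zekwitataep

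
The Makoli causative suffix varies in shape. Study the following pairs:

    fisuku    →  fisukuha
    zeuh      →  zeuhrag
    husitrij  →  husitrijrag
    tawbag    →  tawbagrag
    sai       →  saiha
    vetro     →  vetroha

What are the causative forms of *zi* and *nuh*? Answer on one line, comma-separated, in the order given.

The alternation tracks the final sound of the stem — -rag when the stem ends in a consonant (*zeuh*, *husitrij*, *tawbag*); -ha when the stem ends in a vowel (*fisuku*, *sai*, *vetro*).
Since the final sound of *zi* is /i/ (a vowel), it takes -ha, giving *ziha*.
*nuh*: final sound = /h/, a consonant → -rag → *nuhrag*.

ziha, nuhrag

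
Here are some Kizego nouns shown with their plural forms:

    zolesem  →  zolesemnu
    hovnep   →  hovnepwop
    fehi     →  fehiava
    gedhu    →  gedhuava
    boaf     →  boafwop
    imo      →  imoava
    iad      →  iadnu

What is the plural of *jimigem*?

Looking at the final sound of each stem: -wop when the stem ends in a voiceless consonant (*hovnep*, *boaf*); -nu when the stem ends in a voiced consonant (*zolesem*, *iad*); -ava when the stem ends in a vowel (*fehi*, *gedhu*, *imo*).
The final sound of *jimigem* is /m/, which is a voiced consonant, so the suffix is -nu, giving *jimigemnu*.

jimigemnu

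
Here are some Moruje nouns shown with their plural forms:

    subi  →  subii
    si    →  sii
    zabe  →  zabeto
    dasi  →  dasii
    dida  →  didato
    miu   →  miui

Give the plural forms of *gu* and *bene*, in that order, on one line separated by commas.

The pattern is height harmony: -i when the last vowel of the stem is a high vowel (*subi*, *si*, *dasi*, *miu*); -to when the last vowel of the stem is a non-high vowel (*zabe*, *dida*).
*gu*: last vowel = /u/, a high vowel → -i → *gui*.
*bene* — last vowel /e/ (a non-high vowel) → -to → *beneto*.

gui, beneto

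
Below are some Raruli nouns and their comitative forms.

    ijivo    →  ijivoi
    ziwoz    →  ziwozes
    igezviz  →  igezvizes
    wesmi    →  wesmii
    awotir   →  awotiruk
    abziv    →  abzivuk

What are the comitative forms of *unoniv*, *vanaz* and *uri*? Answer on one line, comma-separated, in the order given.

unonivuk, vanazes, urii

Looking at the final sound of each stem: -es when the stem ends in a sibilant (*ziwoz*, *igezviz*); -uk when the stem ends in a non-sibilant consonant (*awotir*, *abziv*); -i when the stem ends in a vowel (*ijivo*, *wesmi*).
*unoniv*: final sound = /v/, a non-sibilant consonant → -uk → *unonivuk*.
Since the final sound of *vanaz* is /z/ (a sibilant), it takes -es, giving *vanazes*.
The final sound of *uri* is /i/, which is a vowel, so the suffix is -i, giving *urii*.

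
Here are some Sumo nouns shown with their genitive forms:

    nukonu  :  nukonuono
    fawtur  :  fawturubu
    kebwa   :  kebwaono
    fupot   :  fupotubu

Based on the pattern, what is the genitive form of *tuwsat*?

Looking at the final sound of each stem: -ubu when the stem ends in a consonant (*fawtur*, *fupot*); -ono when the stem ends in a vowel (*nukonu*, *kebwa*).
*tuwsat*: final sound = /t/, a consonant → -ubu → *tuwsatubu*.

tuwsatubu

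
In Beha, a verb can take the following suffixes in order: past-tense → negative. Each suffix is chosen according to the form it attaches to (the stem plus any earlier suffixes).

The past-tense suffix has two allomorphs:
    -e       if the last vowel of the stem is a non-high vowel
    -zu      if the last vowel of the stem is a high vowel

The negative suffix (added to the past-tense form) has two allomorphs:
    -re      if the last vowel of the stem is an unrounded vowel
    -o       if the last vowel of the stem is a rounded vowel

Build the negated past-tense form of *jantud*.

jantudzuo

Since the last vowel of *jantud* is /u/ (a high vowel), it takes -zu, giving *jantudzu*.
The past-tense form *jantudzu* — last vowel /u/ (a rounded vowel) → -o → *jantudzuo*.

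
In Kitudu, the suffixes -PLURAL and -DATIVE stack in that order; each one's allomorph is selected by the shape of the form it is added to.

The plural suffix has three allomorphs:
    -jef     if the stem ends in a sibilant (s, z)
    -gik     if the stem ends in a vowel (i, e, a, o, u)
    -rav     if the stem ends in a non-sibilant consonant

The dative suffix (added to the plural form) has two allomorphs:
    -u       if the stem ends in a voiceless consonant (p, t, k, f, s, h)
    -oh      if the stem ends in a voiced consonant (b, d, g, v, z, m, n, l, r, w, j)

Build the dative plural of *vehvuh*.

vehvuhravoh

*vehvuh*: final sound = /h/, a non-sibilant consonant → -rav → *vehvuhrav*.
The final consonant of the plural form *vehvuhrav* is /v/, which is voiced, so the dative suffix is -oh, giving *vehvuhravoh*.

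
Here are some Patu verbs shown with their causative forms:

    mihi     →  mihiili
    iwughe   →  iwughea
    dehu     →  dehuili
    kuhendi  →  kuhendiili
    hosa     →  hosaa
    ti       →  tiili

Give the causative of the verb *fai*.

faiili

Looking at the last vowel of each stem: -ili when the last vowel of the stem is a high vowel (*mihi*, *dehu*, *kuhendi*, *ti*); -a when the last vowel of the stem is a non-high vowel (*iwughe*, *hosa*).
*fai*: last vowel = /i/, a high vowel → -ili → *faiili*.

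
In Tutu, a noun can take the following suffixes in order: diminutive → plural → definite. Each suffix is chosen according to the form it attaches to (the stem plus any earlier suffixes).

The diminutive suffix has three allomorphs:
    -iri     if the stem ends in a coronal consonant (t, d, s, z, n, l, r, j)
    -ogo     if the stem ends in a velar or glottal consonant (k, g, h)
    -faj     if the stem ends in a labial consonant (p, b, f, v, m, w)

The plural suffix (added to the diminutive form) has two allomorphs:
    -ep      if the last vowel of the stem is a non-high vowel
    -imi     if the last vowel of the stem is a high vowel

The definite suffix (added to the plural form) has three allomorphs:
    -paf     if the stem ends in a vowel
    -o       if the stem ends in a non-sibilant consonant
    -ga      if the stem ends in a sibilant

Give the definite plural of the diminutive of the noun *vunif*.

Since the final consonant of *vunif* is /f/ (labial), it takes -faj, giving *vuniffaj*.
The diminutive form *vuniffaj* — last vowel /a/ (a non-high vowel) → -ep → *vuniffajep*.
The final sound of the plural form *vuniffajep* is /p/, which is a non-sibilant consonant, so the definite suffix is -o, giving *vuniffajepo*.

vuniffajepo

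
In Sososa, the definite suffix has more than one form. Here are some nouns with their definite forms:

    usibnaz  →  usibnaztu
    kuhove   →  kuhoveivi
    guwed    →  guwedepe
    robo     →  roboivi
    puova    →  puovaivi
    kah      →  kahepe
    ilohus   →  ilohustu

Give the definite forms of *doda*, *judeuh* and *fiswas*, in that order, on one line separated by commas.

The alternation tracks the final sound of the stem — -tu when the stem ends in a sibilant (*usibnaz*, *ilohus*); -epe when the stem ends in a non-sibilant consonant (*guwed*, *kah*); -ivi when the stem ends in a vowel (*kuhove*, *robo*, *puova*).
Since the final sound of *doda* is /a/ (a vowel), it takes -ivi, giving *dodaivi*.
The final sound of *judeuh* is /h/, which is a non-sibilant consonant, so the suffix is -epe, giving *judeuhepe*.
*fiswas* — final sound /s/ (a sibilant) → -tu → *fiswastu*.

dodaivi, judeuhepe, fiswastu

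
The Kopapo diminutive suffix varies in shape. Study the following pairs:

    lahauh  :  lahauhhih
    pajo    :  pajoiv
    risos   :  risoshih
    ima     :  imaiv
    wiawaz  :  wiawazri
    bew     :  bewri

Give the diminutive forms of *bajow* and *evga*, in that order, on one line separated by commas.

bajowri, evgaiv

Looking at the final sound of each stem: -hih when the stem ends in a voiceless consonant (*lahauh*, *risos*); -ri when the stem ends in a voiced consonant (*wiawaz*, *bew*); -iv when the stem ends in a vowel (*pajo*, *ima*).
*bajow*: final sound = /w/, a voiced consonant → -ri → *bajowri*.
Since the final sound of *evga* is /a/ (a vowel), it takes -iv, giving *evgaiv*.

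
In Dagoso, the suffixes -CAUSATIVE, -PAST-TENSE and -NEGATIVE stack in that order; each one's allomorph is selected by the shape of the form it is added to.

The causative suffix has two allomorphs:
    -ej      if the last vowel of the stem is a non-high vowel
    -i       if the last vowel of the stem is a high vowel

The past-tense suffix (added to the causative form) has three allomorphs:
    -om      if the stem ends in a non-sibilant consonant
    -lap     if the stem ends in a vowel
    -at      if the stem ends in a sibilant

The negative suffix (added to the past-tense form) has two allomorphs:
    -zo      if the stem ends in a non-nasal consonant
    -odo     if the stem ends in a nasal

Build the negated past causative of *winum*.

winumilapzo

*winum*: last vowel = /u/, a high vowel → -i → *winumi*.
The causative form *winumi* — final sound /i/ (a vowel) → -lap → *winumilap*.
The past-tense form *winumilap* — final consonant /p/ (non-nasal) → -zo → *winumilapzo*.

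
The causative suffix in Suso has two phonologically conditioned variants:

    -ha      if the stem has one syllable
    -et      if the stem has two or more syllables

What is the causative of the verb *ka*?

kaha

*ka* (one syllable) → -ha → *kaha*.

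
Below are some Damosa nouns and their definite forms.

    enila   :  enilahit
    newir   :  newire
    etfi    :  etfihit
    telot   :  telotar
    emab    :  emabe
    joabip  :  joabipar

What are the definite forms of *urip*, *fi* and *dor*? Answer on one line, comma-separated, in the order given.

The pattern is voicing of the final sound: -ar when the stem ends in a voiceless consonant (*telot*, *joabip*); -e when the stem ends in a voiced consonant (*newir*, *emab*); -hit when the stem ends in a vowel (*enila*, *etfi*).
*urip* — final sound /p/ (a voiceless consonant) → -ar → *uripar*.
Since the final sound of *fi* is /i/ (a vowel), it takes -hit, giving *fihit*.
*dor* — final sound /r/ (a voiced consonant) → -e → *dore*.

uripar, fihit, dore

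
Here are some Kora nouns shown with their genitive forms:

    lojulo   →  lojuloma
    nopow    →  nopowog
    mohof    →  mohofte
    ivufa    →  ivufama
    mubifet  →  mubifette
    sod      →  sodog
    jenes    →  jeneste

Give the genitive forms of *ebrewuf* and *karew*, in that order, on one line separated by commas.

ebrewufte, karewog

The alternation tracks the final sound of the stem — -te when the stem ends in a voiceless consonant (*mohof*, *mubifet*, *jenes*); -og when the stem ends in a voiced consonant (*nopow*, *sod*); -ma when the stem ends in a vowel (*lojulo*, *ivufa*).
Since the final sound of *ebrewuf* is /f/ (a voiceless consonant), it takes -te, giving *ebrewufte*.
The final sound of *karew* is /w/, which is a voiced consonant, so the suffix is -og, giving *karewog*.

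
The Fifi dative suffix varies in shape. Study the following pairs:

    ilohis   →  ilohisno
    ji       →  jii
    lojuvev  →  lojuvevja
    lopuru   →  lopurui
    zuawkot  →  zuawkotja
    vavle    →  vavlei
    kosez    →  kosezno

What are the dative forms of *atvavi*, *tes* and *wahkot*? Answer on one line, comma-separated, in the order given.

atvavii, tesno, wahkotja

The pattern is sibilance of the final sound: -no when the stem ends in a sibilant (*ilohis*, *kosez*); -ja when the stem ends in a non-sibilant consonant (*lojuvev*, *zuawkot*); -i when the stem ends in a vowel (*ji*, *lopuru*, *vavle*).
*atvavi*: final sound = /i/, a vowel → -i → *atvavii*.
*tes*: final sound = /s/, a sibilant → -no → *tesno*.
*wahkot*: final sound = /t/, a non-sibilant consonant → -ja → *wahkotja*.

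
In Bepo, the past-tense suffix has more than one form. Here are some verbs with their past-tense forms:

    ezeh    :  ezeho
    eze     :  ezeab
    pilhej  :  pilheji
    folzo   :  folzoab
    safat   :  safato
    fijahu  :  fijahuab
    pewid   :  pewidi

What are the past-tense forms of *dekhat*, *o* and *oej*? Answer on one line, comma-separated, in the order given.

The suffix is conditioned by the final sound: -o when the stem ends in a voiceless consonant (*ezeh*, *safat*); -i when the stem ends in a voiced consonant (*pilhej*, *pewid*); -ab when the stem ends in a vowel (*eze*, *folzo*, *fijahu*).
Since the final sound of *dekhat* is /t/ (a voiceless consonant), it takes -o, giving *dekhato*.
The final sound of *o* is /o/, which is a vowel, so the suffix is -ab, giving *oab*.
*oej* — final sound /j/ (a voiced consonant) → -i → *oeji*.

dekhato, oab, oeji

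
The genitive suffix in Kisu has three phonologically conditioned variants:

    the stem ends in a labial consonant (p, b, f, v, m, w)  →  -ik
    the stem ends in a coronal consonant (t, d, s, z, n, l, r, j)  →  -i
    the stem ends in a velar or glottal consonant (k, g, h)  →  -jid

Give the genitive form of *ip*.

*ip*: final consonant = /p/, labial → -ik → *ipik*.

ipik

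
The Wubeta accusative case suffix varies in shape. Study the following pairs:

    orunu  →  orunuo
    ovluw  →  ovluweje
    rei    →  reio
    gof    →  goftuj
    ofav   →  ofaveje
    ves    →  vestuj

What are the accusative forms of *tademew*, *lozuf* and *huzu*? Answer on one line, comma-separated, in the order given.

tademeweje, lozuftuj, huzuo

The suffix is conditioned by the final sound: -tuj when the stem ends in a voiceless consonant (*gof*, *ves*); -eje when the stem ends in a voiced consonant (*ovluw*, *ofav*); -o when the stem ends in a vowel (*orunu*, *rei*).
*tademew* — final sound /w/ (a voiced consonant) → -eje → *tademeweje*.
*lozuf* — final sound /f/ (a voiceless consonant) → -tuj → *lozuftuj*.
Since the final sound of *huzu* is /u/ (a vowel), it takes -o, giving *huzuo*.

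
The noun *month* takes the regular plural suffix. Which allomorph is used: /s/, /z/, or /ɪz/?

The stem *month* ends in a voiceless non-sibilant consonant.
The plural suffix surfaces as /ɪz/ after sibilants, /s/ after other voiceless consonants, and /z/ after other voiced sounds.
So the plural -s on *month* is pronounced /s/.

/s/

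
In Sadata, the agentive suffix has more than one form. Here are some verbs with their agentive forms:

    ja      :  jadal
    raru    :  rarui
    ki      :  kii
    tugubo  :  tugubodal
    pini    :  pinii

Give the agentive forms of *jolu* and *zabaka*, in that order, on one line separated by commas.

jolui, zabakadal

Looking at the last vowel of each stem: -i when the last vowel of the stem is a high vowel (*raru*, *ki*, *pini*); -dal when the last vowel of the stem is a non-high vowel (*ja*, *tugubo*).
*jolu*: last vowel = /u/, a high vowel → -i → *jolui*.
*zabaka*: last vowel = /a/, a non-high vowel → -dal → *zabakadal*.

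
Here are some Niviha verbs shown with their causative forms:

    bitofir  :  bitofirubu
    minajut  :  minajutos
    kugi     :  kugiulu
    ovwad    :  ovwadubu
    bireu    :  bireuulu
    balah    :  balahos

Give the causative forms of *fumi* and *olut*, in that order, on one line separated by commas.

fumiulu, olutos

The pattern is voicing of the final sound: -os when the stem ends in a voiceless consonant (*minajut*, *balah*); -ubu when the stem ends in a voiced consonant (*bitofir*, *ovwad*); -ulu when the stem ends in a vowel (*kugi*, *bireu*).
The final sound of *fumi* is /i/, which is a vowel, so the suffix is -ulu, giving *fumiulu*.
*olut* — final sound /t/ (a voiceless consonant) → -os → *olutos*.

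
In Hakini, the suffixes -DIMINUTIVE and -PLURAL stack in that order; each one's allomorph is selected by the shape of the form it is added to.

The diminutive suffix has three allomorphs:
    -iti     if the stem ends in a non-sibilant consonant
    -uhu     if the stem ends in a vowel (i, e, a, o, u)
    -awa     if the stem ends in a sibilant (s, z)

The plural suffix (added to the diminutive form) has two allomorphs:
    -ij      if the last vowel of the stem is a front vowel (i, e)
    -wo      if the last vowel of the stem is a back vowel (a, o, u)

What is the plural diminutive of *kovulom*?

kovulomitiij

*kovulom*: final sound = /m/, a non-sibilant consonant → -iti → *kovulomiti*.
The diminutive form *kovulomiti* — last vowel /i/ (a front vowel) → -ij → *kovulomitiij*.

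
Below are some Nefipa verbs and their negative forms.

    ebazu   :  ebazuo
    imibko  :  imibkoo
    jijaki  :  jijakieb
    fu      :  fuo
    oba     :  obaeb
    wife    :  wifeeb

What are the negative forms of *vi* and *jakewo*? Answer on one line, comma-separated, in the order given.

The pattern is rounding harmony: -o when the last vowel of the stem is a rounded vowel (*ebazu*, *imibko*, *fu*); -eb when the last vowel of the stem is an unrounded vowel (*jijaki*, *oba*, *wife*).
Since the last vowel of *vi* is /i/ (an unrounded vowel), it takes -eb, giving *vieb*.
Since the last vowel of *jakewo* is /o/ (a rounded vowel), it takes -o, giving *jakewoo*.

vieb, jakewoo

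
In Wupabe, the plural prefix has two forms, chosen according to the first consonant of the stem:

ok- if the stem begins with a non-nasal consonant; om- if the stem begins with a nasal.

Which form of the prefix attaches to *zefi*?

ok-

*zefi*: first consonant = /z/, non-nasal → ok-.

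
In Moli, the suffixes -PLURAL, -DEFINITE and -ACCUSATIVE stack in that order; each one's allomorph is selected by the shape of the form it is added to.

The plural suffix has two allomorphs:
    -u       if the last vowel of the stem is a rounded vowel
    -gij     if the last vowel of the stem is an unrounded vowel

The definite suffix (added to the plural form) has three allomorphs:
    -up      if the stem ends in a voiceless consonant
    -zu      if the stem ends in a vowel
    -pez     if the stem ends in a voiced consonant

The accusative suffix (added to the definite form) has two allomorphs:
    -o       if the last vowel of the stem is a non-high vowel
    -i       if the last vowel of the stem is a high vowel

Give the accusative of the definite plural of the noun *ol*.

oluzui

*ol* — last vowel /o/ (a rounded vowel) → -u → *olu*.
The plural form *olu*: final sound = /u/, a vowel → -zu → *oluzu*.
The definite form *oluzu* — last vowel /u/ (a high vowel) → -i → *oluzui*.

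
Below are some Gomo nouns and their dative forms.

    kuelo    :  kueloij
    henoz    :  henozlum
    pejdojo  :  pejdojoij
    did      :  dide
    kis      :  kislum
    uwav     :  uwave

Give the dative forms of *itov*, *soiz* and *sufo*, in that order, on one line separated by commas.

itove, soizlum, sufoij

The alternation tracks the final sound of the stem — -lum when the stem ends in a sibilant (*henoz*, *kis*); -e when the stem ends in a non-sibilant consonant (*did*, *uwav*); -ij when the stem ends in a vowel (*kuelo*, *pejdojo*).
The final sound of *itov* is /v/, which is a non-sibilant consonant, so the suffix is -e, giving *itove*.
*soiz* — final sound /z/ (a sibilant) → -lum → *soizlum*.
*sufo*: final sound = /o/, a vowel → -ij → *sufoij*.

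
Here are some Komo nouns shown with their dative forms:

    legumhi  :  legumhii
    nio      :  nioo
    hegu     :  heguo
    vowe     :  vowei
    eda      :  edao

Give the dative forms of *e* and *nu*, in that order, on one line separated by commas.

ei, nuo

The pattern is front/back vowel harmony: -i when the last vowel of the stem is a front vowel (*legumhi*, *vowe*); -o when the last vowel of the stem is a back vowel (*nio*, *hegu*, *eda*).
*e*: last vowel = /e/, a front vowel → -i → *ei*.
*nu* — last vowel /u/ (a back vowel) → -o → *nuo*.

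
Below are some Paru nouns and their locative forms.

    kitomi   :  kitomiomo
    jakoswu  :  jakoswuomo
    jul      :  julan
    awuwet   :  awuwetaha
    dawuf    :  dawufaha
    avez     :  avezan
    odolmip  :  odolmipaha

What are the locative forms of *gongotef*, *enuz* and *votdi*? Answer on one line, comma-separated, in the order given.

The suffix is conditioned by the final sound: -aha when the stem ends in a voiceless consonant (*awuwet*, *dawuf*, *odolmip*); -an when the stem ends in a voiced consonant (*jul*, *avez*); -omo when the stem ends in a vowel (*kitomi*, *jakoswu*).
The final sound of *gongotef* is /f/, which is a voiceless consonant, so the suffix is -aha, giving *gongotefaha*.
*enuz* — final sound /z/ (a voiced consonant) → -an → *enuzan*.
*votdi*: final sound = /i/, a vowel → -omo → *votdiomo*.

gongotefaha, enuzan, votdiomo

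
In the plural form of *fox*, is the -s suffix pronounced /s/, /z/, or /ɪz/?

/ɪz/

The stem *fox* ends in a sibilant (/s, z, ʃ, ʒ, tʃ, dʒ/).
The plural suffix surfaces as /ɪz/ after sibilants, /s/ after other voiceless consonants, and /z/ after other voiced sounds.
So the plural -s on *fox* is pronounced /ɪz/.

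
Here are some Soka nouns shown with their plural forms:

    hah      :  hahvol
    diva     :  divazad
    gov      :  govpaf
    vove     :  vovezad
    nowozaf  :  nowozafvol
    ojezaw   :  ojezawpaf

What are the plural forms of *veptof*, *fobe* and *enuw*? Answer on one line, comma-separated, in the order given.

Looking at the final sound of each stem: -vol when the stem ends in a voiceless consonant (*hah*, *nowozaf*); -paf when the stem ends in a voiced consonant (*gov*, *ojezaw*); -zad when the stem ends in a vowel (*diva*, *vove*).
Since the final sound of *veptof* is /f/ (a voiceless consonant), it takes -vol, giving *veptofvol*.
*fobe* — final sound /e/ (a vowel) → -zad → *fobezad*.
*enuw*: final sound = /w/, a voiced consonant → -paf → *enuwpaf*.

veptofvol, fobezad, enuwpaf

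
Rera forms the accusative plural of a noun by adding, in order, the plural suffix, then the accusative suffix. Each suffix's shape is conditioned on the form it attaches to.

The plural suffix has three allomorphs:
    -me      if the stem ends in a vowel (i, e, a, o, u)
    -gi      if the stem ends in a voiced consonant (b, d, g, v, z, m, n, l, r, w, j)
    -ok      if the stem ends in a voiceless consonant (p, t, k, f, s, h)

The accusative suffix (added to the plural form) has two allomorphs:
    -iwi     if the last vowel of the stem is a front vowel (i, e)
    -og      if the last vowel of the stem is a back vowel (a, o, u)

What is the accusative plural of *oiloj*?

Since the final sound of *oiloj* is /j/ (a voiced consonant), it takes -gi, giving *oilojgi*.
The last vowel of the plural form *oilojgi* is /i/, which is a front vowel, so the accusative suffix is -iwi, giving *oilojgiiwi*.

oilojgiiwi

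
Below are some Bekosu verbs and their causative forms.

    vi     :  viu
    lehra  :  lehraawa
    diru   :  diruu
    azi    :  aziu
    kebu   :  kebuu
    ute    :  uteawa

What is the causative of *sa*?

saawa

The alternation tracks the last vowel of the stem — -u when the last vowel of the stem is a high vowel (*vi*, *diru*, *azi*, *kebu*); -awa when the last vowel of the stem is a non-high vowel (*lehra*, *ute*).
*sa* — last vowel /a/ (a non-high vowel) → -awa → *saawa*.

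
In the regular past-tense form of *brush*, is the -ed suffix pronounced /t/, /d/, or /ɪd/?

The stem *brush* ends in a voiceless consonant other than /t/.
The -ed suffix is realized as /ɪd/ after /t, d/; as /t/ after other voiceless consonants; and as /d/ after other voiced sounds.
So -ed on *brush* is pronounced /t/.

/t/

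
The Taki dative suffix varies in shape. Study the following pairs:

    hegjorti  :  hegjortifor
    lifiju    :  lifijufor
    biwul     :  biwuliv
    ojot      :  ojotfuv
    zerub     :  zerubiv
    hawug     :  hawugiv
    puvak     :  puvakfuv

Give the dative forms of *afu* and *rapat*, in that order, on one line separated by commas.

The alternation tracks the final sound of the stem — -fuv when the stem ends in a voiceless consonant (*ojot*, *puvak*); -iv when the stem ends in a voiced consonant (*biwul*, *zerub*, *hawug*); -for when the stem ends in a vowel (*hegjorti*, *lifiju*).
*afu*: final sound = /u/, a vowel → -for → *afufor*.
Since the final sound of *rapat* is /t/ (a voiceless consonant), it takes -fuv, giving *rapatfuv*.

afufor, rapatfuv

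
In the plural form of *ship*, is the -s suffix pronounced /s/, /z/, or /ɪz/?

The stem *ship* ends in a voiceless non-sibilant consonant.
The plural suffix surfaces as /ɪz/ after sibilants, /s/ after other voiceless consonants, and /z/ after other voiced sounds.
So the plural -s on *ship* is pronounced /s/.

/s/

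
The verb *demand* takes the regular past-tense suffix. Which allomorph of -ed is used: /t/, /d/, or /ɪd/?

/ɪd/

The stem *demand* ends in /t/ or /d/.
The -ed suffix is realized as /ɪd/ after /t, d/; as /t/ after other voiceless consonants; and as /d/ after other voiced sounds.
So -ed on *demand* is pronounced /ɪd/.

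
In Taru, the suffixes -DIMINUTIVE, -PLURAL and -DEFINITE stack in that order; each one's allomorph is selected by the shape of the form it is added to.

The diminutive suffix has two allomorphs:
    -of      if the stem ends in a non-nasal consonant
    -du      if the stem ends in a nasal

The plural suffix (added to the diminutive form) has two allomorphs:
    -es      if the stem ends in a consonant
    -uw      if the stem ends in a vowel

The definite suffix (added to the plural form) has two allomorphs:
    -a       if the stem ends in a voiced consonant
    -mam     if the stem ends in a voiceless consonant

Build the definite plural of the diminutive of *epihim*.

epihimduuwa

Since the final consonant of *epihim* is /m/ (a nasal), it takes -du, giving *epihimdu*.
Since the final sound of the diminutive form *epihimdu* is /u/ (a vowel), it takes -uw, giving *epihimduuw*.
The plural form *epihimduuw* — final consonant /w/ (voiced) → -a → *epihimduuwa*.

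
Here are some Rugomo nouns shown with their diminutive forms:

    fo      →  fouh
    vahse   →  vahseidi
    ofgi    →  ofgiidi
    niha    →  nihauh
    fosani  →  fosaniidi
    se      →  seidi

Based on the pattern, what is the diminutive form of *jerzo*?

The alternation tracks the last vowel of the stem — -idi when the last vowel of the stem is a front vowel (*vahse*, *ofgi*, *fosani*, *se*); -uh when the last vowel of the stem is a back vowel (*fo*, *niha*).
*jerzo* — last vowel /o/ (a back vowel) → -uh → *jerzouh*.

jerzouh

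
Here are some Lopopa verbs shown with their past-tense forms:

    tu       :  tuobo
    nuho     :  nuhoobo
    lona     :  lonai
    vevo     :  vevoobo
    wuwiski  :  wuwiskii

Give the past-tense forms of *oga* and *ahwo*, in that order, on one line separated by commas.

ogai, ahwoobo

The suffix is conditioned by the last vowel: -obo when the last vowel of the stem is a rounded vowel (*tu*, *nuho*, *vevo*); -i when the last vowel of the stem is an unrounded vowel (*lona*, *wuwiski*).
*oga* — last vowel /a/ (an unrounded vowel) → -i → *ogai*.
*ahwo* — last vowel /o/ (a rounded vowel) → -obo → *ahwoobo*.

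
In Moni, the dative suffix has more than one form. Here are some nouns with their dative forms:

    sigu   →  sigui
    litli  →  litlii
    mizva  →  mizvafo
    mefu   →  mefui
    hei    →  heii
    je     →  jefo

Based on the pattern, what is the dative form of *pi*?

The pattern is height harmony: -i when the last vowel of the stem is a high vowel (*sigu*, *litli*, *mefu*, *hei*); -fo when the last vowel of the stem is a non-high vowel (*mizva*, *je*).
*pi*: last vowel = /i/, a high vowel → -i → *pii*.

pii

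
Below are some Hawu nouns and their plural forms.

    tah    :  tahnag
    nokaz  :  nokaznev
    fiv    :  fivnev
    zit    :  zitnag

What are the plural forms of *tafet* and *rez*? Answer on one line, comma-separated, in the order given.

The suffix is conditioned by the final consonant: -nag when the stem ends in a voiceless consonant (*tah*, *zit*); -nev when the stem ends in a voiced consonant (*nokaz*, *fiv*).
The final consonant of *tafet* is /t/, which is voiceless, so the suffix is -nag, giving *tafetnag*.
*rez*: final consonant = /z/, voiced → -nev → *reznev*.

tafetnag, reznev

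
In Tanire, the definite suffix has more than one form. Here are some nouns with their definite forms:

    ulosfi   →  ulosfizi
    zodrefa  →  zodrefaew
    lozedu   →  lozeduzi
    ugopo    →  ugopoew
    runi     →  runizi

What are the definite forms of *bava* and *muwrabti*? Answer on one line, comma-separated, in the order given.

bavaew, muwrabtizi

Looking at the last vowel of each stem: -zi when the last vowel of the stem is a high vowel (*ulosfi*, *lozedu*, *runi*); -ew when the last vowel of the stem is a non-high vowel (*zodrefa*, *ugopo*).
The last vowel of *bava* is /a/, which is a non-high vowel, so the suffix is -ew, giving *bavaew*.
The last vowel of *muwrabti* is /i/, which is a high vowel, so the suffix is -zi, giving *muwrabtizi*.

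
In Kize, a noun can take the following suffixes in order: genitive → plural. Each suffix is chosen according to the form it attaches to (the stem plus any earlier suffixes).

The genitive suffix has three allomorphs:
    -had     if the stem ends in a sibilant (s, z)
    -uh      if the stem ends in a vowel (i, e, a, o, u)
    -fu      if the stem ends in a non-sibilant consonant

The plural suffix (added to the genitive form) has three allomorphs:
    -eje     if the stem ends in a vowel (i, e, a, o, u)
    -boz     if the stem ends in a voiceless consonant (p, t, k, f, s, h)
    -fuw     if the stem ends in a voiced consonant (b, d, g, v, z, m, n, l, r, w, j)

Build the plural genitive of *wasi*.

*wasi*: final sound = /i/, a vowel → -uh → *wasiuh*.
The genitive form *wasiuh*: final sound = /h/, a voiceless consonant → -boz → *wasiuhboz*.

wasiuhboz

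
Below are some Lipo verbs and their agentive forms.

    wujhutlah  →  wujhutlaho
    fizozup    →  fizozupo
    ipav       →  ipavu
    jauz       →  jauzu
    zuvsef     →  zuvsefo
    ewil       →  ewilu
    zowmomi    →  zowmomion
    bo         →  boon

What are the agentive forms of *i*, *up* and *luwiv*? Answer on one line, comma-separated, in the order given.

The alternation tracks the final sound of the stem — -o when the stem ends in a voiceless consonant (*wujhutlah*, *fizozup*, *zuvsef*); -u when the stem ends in a voiced consonant (*ipav*, *jauz*, *ewil*); -on when the stem ends in a vowel (*zowmomi*, *bo*).
The final sound of *i* is /i/, which is a vowel, so the suffix is -on, giving *ion*.
Since the final sound of *up* is /p/ (a voiceless consonant), it takes -o, giving *upo*.
The final sound of *luwiv* is /v/, which is a voiced consonant, so the suffix is -u, giving *luwivu*.

ion, upo, luwivu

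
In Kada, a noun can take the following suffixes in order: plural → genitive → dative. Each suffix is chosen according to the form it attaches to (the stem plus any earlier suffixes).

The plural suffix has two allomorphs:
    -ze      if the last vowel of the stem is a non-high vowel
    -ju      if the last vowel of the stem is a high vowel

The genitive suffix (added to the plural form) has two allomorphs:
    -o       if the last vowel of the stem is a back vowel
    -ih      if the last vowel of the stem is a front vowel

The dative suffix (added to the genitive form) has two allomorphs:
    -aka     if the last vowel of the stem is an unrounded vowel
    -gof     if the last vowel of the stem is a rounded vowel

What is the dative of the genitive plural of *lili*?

*lili* — last vowel /i/ (a high vowel) → -ju → *liliju*.
The last vowel of the plural form *liliju* is /u/, which is a back vowel, so the genitive suffix is -o, giving *lilijuo*.
Since the last vowel of the genitive form *lilijuo* is /o/ (a rounded vowel), it takes -gof, giving *lilijuogof*.

lilijuogof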